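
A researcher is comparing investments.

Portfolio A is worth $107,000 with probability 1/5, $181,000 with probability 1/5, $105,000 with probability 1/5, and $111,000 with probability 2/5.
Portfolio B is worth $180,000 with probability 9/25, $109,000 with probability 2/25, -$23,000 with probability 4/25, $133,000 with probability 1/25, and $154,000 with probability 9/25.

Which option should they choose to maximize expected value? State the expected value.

Portfolio B ($130,600)

Portfolio A = 1/5 × 107000 + 1/5 × 181000 + 1/5 × 105000 + 2/5 × 111000 = 21400 + 36200 + 21000 + 44400 = 123000
Portfolio B = 9/25 × 180000 + 2/25 × 109000 + 4/25 × (-23000) + 1/25 × 133000 + 9/25 × 154000 = 64800 + 8720 − 3680 + 5320 + 55440 = 130600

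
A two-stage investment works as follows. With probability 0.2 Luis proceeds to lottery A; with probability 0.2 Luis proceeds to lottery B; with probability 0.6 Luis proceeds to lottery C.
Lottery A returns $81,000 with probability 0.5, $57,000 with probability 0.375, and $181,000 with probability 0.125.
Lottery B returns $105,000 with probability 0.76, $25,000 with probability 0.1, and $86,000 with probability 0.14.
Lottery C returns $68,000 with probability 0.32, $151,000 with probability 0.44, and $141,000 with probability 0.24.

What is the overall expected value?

EV(A) = 0.5 × 81000 + 0.375 × 57000 + 0.125 × 181000 = 40500 + 21375 + 22625 = 84500
EV(B) = 0.76 × 105000 + 0.1 × 25000 + 0.14 × 86000 = 79800 + 2500 + 12040 = 94340
EV(C) = 0.32 × 68000 + 0.44 × 151000 + 0.24 × 141000 = 21760 + 66440 + 33840 = 122040
Overall = 0.2 × 84500 + 0.2 × 94340 + 0.6 × 122040 = 16900 + 18868 + 73224 = 108992

$108,992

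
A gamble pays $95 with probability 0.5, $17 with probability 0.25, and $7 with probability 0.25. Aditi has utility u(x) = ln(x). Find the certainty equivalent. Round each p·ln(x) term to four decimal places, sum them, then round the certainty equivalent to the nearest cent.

E[u] = 0.5·ln(95) + 0.25·ln(17) + 0.25·ln(7) = 2.2769 + 0.7083 + 0.4865 = 3.4717
CE = e^3.4717 ≈ 32.19

$32.19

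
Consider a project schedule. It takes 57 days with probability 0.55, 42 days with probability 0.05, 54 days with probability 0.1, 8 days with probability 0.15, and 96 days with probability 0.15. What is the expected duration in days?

EV = 0.55 × 57 + 0.05 × 42 + 0.1 × 54 + 0.15 × 8 + 0.15 × 96 = 31.35 + 2.1 + 5.4 + 1.2 + 14.4 = 54.45

54.45 days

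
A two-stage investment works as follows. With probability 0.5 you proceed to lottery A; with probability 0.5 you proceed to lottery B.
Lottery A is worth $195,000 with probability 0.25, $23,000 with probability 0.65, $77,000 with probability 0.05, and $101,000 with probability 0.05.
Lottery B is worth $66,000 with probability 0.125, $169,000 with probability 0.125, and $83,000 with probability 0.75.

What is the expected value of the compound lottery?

$82,112.50

EV(A) = 0.25 × 195000 + 0.65 × 23000 + 0.05 × 77000 + 0.05 × 101000 = 48750 + 14950 + 3850 + 5050 = 72600
EV(B) = 0.125 × 66000 + 0.125 × 169000 + 0.75 × 83000 = 8250 + 21125 + 62250 = 91625
Overall = 0.5 × 72600 + 0.5 × 91625 = 36300 + 45812.5 = 82112.5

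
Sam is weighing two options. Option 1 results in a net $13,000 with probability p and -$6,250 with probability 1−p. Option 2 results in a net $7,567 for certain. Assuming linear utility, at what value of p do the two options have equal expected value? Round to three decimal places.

p = 0.718

p·13000 + (1−p)·(-6250) = 7567
19250p − 6250 = 7567
p = (7567 + 6250) / 19250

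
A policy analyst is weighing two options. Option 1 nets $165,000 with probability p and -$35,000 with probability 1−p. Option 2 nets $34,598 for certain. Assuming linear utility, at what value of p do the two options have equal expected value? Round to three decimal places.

p·165000 + (1−p)·(-35000) = 34598
200000p − 35000 = 34598
p = (34598 + 35000) / 200000

p = 0.348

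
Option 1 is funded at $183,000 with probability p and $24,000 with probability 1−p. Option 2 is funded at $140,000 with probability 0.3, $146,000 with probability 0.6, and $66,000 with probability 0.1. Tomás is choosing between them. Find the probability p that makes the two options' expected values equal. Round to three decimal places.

p = 0.706

EV(Option 2) = 0.3 × 140000 + 0.6 × 146000 + 0.1 × 66000 = 42000 + 87600 + 6600 = 136200
p·183000 + (1−p)·24000 = 136200
159000p + 24000 = 136200
p = (136200 − 24000) / 159000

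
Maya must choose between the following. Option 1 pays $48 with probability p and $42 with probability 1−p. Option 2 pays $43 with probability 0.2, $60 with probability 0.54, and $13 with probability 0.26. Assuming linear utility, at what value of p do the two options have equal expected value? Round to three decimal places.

EV(Option 2) = 0.2 × 43 + 0.54 × 60 + 0.26 × 13 = 8.6 + 32.4 + 3.38 = 44.38
p·48 + (1−p)·42 = 44.38
6p + 42 = 44.38
p = (44.38 − 42) / 6

p = 0.397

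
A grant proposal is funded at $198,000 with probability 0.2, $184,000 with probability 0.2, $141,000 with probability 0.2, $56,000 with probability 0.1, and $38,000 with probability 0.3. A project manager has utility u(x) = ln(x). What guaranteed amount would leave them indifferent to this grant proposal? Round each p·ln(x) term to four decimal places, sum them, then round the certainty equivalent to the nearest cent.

$97,919.40

E[u] = 0.2·ln(198000) + 0.2·ln(184000) + 0.2·ln(141000) + 0.1·ln(56000) + 0.3·ln(38000) = 2.4392 + 2.4245 + 2.3713 + 1.0933 + 3.1636 = 11.4919
CE = e^11.4919 ≈ 97919.40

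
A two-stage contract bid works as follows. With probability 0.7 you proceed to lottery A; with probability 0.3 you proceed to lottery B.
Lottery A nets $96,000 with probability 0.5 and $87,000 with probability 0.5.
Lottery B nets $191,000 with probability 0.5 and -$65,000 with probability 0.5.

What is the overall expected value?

$82,950

EV(A) = 0.5 × 96000 + 0.5 × 87000 = 48000 + 43500 = 91500
EV(B) = 0.5 × 191000 + 0.5 × (-65000) = 95500 − 32500 = 63000
Overall = 0.7 × 91500 + 0.3 × 63000 = 64050 + 18900 = 82950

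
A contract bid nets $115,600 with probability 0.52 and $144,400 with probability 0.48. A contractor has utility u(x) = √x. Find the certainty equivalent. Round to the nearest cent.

E[u] = 0.52·√115600 + 0.48·√144400 = 0.52·340 + 0.48·380 = 359.2
CE = (359.2)² = 129024.64

$129,024.64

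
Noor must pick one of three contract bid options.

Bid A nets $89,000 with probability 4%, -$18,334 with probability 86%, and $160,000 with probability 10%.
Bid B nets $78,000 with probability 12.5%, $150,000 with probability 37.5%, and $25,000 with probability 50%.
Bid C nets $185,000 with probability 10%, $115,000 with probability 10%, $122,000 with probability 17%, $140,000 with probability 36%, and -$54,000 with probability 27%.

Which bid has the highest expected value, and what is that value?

Bid A = 0.04 × 89000 + 0.86 × (-18334) + 0.1 × 160000 = 3560 − 15767.24 + 16000 = 3792.76
Bid B = 0.125 × 78000 + 0.375 × 150000 + 0.5 × 25000 = 9750 + 56250 + 12500 = 78500
Bid C = 0.1 × 185000 + 0.1 × 115000 + 0.17 × 122000 + 0.36 × 140000 + 0.27 × (-54000) = 18500 + 11500 + 20740 + 50400 − 14580 = 86560

Bid C ($86,560)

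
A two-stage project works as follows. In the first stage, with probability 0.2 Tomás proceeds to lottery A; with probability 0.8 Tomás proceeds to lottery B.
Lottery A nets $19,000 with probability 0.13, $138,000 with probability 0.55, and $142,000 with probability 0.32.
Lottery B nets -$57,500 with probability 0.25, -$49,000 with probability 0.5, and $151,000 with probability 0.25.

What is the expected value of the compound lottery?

$23,862

EV(A) = 0.13 × 19000 + 0.55 × 138000 + 0.32 × 142000 = 2470 + 75900 + 45440 = 123810
EV(B) = 0.25 × (-57500) + 0.5 × (-49000) + 0.25 × 151000 = -14375 − 24500 + 37750 = -1125
Overall = 0.2 × 123810 + 0.8 × (-1125) = 24762 − 900 = 23862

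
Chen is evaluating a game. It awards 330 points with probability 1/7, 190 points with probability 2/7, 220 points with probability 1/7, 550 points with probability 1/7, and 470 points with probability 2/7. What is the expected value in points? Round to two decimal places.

345.71 points

EV = 1/7 × 330 + 2/7 × 190 + 1/7 × 220 + 1/7 × 550 + 2/7 × 470 = 47.1429 + 54.2857 + 31.4286 + 78.5714 + 134.2857 = 345.7143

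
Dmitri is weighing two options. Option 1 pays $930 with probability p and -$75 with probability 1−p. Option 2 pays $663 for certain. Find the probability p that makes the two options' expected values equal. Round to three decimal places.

p = 0.734

p·930 + (1−p)·(-75) = 663
1005p − 75 = 663
p = (663 + 75) / 1005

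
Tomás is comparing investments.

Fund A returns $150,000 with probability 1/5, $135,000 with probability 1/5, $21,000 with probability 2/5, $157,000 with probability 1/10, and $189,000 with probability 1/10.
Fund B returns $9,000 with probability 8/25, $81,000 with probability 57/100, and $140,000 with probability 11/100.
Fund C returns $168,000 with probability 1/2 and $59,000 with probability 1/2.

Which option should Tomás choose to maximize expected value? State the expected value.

Fund A = 1/5 × 150000 + 1/5 × 135000 + 2/5 × 21000 + 1/10 × 157000 + 1/10 × 189000 = 30000 + 27000 + 8400 + 15700 + 18900 = 100000
Fund B = 8/25 × 9000 + 57/100 × 81000 + 11/100 × 140000 = 2880 + 46170 + 15400 = 64450
Fund C = 1/2 × 168000 + 1/2 × 59000 = 84000 + 29500 = 113500

Fund C ($113,500)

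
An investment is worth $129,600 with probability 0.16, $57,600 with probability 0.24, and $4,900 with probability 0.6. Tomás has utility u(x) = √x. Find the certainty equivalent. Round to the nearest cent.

E[u] = 0.16·√129600 + 0.24·√57600 + 0.6·√4900 = 0.16·360 + 0.24·240 + 0.6·70 = 157.2
CE = (157.2)² = 24711.84

$24,711.84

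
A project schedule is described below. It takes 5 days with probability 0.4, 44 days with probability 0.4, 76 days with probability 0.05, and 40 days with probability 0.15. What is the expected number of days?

EV = 0.4 × 5 + 0.4 × 44 + 0.05 × 76 + 0.15 × 40 = 2 + 17.6 + 3.8 + 6 = 29.4

29.4 days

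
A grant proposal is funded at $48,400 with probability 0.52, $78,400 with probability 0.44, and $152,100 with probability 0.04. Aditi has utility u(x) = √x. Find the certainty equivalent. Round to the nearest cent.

E[u] = 0.52·√48400 + 0.44·√78400 + 0.04·√152100 = 0.52·220 + 0.44·280 + 0.04·390 = 253.2
CE = (253.2)² = 64110.24

$64,110.24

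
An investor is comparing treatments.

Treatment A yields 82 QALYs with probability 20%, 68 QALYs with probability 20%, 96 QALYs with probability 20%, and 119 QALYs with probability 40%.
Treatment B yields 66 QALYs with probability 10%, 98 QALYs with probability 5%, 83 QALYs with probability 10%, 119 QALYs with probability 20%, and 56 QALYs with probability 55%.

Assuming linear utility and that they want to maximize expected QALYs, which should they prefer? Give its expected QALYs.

Treatment A (96.8 QALYs)

Treatment A = 0.2 × 82 + 0.2 × 68 + 0.2 × 96 + 0.4 × 119 = 16.4 + 13.6 + 19.2 + 47.6 = 96.8
Treatment B = 0.1 × 66 + 0.05 × 98 + 0.1 × 83 + 0.2 × 119 + 0.55 × 56 = 6.6 + 4.9 + 8.3 + 23.8 + 30.8 = 74.4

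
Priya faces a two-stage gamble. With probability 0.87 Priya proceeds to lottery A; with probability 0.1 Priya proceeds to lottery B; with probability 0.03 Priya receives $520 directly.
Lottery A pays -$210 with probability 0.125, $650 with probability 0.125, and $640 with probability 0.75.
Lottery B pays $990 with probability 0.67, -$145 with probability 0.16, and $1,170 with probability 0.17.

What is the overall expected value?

$564.95

EV(A) = 0.125 × (-210) + 0.125 × 650 + 0.75 × 640 = -26.25 + 81.25 + 480 = 535
EV(B) = 0.67 × 990 + 0.16 × (-145) + 0.17 × 1170 = 663.3 − 23.2 + 198.9 = 839
Branch C: 520 (certain)
Overall = 0.87 × 535 + 0.1 × 839 + 0.03 × 520 = 465.45 + 83.9 + 15.6 = 564.95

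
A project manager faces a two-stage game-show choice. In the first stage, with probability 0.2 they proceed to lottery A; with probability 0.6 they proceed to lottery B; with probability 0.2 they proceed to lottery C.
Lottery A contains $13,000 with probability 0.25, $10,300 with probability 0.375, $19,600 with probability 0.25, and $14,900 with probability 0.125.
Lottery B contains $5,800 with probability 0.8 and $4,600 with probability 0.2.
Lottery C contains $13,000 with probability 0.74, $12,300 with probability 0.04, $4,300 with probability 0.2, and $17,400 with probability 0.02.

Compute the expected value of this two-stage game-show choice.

$8,375

EV(A) = 0.25 × 13000 + 0.375 × 10300 + 0.25 × 19600 + 0.125 × 14900 = 3250 + 3862.5 + 4900 + 1862.5 = 13875
EV(B) = 0.8 × 5800 + 0.2 × 4600 = 4640 + 920 = 5560
EV(C) = 0.74 × 13000 + 0.04 × 12300 + 0.2 × 4300 + 0.02 × 17400 = 9620 + 492 + 860 + 348 = 11320
Overall = 0.2 × 13875 + 0.6 × 5560 + 0.2 × 11320 = 2775 + 3336 + 2264 = 8375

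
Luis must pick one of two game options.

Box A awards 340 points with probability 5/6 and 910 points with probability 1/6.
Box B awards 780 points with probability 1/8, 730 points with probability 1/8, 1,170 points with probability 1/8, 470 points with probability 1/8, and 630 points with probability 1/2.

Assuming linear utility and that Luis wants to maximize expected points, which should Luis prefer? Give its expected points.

Box A = 5/6 × 340 + 1/6 × 910 = 283.3333 + 151.6667 = 435
Box B = 1/8 × 780 + 1/8 × 730 + 1/8 × 1170 + 1/8 × 470 + 1/2 × 630 = 97.5 + 91.25 + 146.25 + 58.75 + 315 = 708.75

Box B (708.75 points)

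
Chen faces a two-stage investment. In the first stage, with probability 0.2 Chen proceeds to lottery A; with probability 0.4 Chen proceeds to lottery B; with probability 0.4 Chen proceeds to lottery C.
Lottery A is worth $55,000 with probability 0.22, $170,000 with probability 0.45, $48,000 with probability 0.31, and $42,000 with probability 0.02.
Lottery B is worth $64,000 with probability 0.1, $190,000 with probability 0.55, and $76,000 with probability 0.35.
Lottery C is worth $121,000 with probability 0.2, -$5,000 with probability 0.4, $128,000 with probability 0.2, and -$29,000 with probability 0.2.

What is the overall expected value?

$92,664

EV(A) = 0.22 × 55000 + 0.45 × 170000 + 0.31 × 48000 + 0.02 × 42000 = 12100 + 76500 + 14880 + 840 = 104320
EV(B) = 0.1 × 64000 + 0.55 × 190000 + 0.35 × 76000 = 6400 + 104500 + 26600 = 137500
EV(C) = 0.2 × 121000 + 0.4 × (-5000) + 0.2 × 128000 + 0.2 × (-29000) = 24200 − 2000 + 25600 − 5800 = 42000
Overall = 0.2 × 104320 + 0.4 × 137500 + 0.4 × 42000 = 20864 + 55000 + 16800 = 92664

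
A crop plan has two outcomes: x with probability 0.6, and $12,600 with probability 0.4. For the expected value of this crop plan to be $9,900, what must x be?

x = $8,100

0.6·x + 0.4·12600 = 9900
0.6·x = 9900 − 5040 = 4860
x = 4860 / 0.6 = 8100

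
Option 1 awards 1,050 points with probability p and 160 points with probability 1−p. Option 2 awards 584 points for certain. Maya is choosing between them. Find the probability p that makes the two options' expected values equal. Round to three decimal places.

p·1050 + (1−p)·160 = 584
890p + 160 = 584
p = (584 − 160) / 890

p = 0.476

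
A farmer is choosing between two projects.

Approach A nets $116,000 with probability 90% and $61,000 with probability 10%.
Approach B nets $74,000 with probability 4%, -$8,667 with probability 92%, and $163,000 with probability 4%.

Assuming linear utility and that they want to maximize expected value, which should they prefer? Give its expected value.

Approach A = 0.9 × 116000 + 0.1 × 61000 = 104400 + 6100 = 110500
Approach B = 0.04 × 74000 + 0.92 × (-8667) + 0.04 × 163000 = 2960 − 7973.64 + 6520 = 1506.36

Approach A ($110,500)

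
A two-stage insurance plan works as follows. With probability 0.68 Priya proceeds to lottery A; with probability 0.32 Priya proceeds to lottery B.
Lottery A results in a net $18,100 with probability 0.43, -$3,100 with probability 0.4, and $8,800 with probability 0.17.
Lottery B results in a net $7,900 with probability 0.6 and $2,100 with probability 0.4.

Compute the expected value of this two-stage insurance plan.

EV(A) = 0.43 × 18100 + 0.4 × (-3100) + 0.17 × 8800 = 7783 − 1240 + 1496 = 8039
EV(B) = 0.6 × 7900 + 0.4 × 2100 = 4740 + 840 = 5580
Overall = 0.68 × 8039 + 0.32 × 5580 = 5466.52 + 1785.6 = 7252.12

$7,252.12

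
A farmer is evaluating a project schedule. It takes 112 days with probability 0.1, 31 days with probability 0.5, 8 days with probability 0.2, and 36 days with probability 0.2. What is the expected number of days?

35.5 days

EV = 0.1 × 112 + 0.5 × 31 + 0.2 × 8 + 0.2 × 36 = 11.2 + 15.5 + 1.6 + 7.2 = 35.5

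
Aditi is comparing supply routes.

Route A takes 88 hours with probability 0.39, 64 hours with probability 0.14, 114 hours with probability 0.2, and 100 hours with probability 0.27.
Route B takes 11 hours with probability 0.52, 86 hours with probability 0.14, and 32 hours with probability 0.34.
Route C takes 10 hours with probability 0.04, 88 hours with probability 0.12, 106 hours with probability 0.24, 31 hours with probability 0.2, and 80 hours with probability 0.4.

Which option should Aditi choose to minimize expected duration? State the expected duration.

Route B (28.64 hours)

Route A = 0.39 × 88 + 0.14 × 64 + 0.2 × 114 + 0.27 × 100 = 34.32 + 8.96 + 22.8 + 27 = 93.08
Route B = 0.52 × 11 + 0.14 × 86 + 0.34 × 32 = 5.72 + 12.04 + 10.88 = 28.64
Route C = 0.04 × 10 + 0.12 × 88 + 0.24 × 106 + 0.2 × 31 + 0.4 × 80 = 0.4 + 10.56 + 25.44 + 6.2 + 32 = 74.6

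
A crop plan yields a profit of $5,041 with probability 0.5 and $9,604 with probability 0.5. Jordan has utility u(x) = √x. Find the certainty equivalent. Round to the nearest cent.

$7,140.25

E[u] = 0.5·√5041 + 0.5·√9604 = 0.5·71 + 0.5·98 = 84.5
CE = (84.5)² = 7140.25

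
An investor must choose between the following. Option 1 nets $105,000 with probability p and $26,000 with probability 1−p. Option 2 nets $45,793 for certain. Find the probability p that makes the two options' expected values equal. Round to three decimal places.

p·105000 + (1−p)·26000 = 45793
79000p + 26000 = 45793
p = (45793 − 26000) / 79000

p = 0.251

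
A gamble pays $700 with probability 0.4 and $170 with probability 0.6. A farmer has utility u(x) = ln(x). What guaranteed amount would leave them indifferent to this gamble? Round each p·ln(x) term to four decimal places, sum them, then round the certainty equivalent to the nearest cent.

E[u] = 0.4·ln(700) + 0.6·ln(170) = 2.6204 + 3.0815 = 5.7019
CE = e^5.7019 ≈ 299.44

$299.44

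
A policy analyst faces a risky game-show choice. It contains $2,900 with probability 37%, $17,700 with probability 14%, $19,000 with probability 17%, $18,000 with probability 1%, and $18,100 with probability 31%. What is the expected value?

EV = 0.37 × 2900 + 0.14 × 17700 + 0.17 × 19000 + 0.01 × 18000 + 0.31 × 18100 = 1073 + 2478 + 3230 + 180 + 5611 = 12572

$12,572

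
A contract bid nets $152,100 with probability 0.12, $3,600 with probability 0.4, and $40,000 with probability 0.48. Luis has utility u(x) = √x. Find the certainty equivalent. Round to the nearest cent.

E[u] = 0.12·√152100 + 0.4·√3600 + 0.48·√40000 = 0.12·390 + 0.4·60 + 0.48·200 = 166.8
CE = (166.8)² = 27822.24

$27,822.24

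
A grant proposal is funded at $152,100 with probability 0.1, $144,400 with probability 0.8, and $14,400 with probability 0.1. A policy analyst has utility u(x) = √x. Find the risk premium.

$6,145

E[u] = 0.1·√152100 + 0.8·√144400 + 0.1·√14400 = 0.1·390 + 0.8·380 + 0.1·120 = 355
CE = (355)² = 126025
Risk premium = EV − CE = 132170 − 126025 = 6145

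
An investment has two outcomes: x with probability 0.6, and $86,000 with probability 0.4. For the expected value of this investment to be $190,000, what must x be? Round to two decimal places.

0.6·x + 0.4·86000 = 190000
0.6·x = 190000 − 34400 = 155600
x = 155600 / 0.6 = 259333.3333

x = $259,333.33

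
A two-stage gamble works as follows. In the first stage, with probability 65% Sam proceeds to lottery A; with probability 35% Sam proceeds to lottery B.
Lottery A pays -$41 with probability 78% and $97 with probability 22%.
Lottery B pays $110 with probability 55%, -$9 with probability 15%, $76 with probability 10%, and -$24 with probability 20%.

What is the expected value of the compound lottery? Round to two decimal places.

$14.77

EV(A) = 0.78 × (-41) + 0.22 × 97 = -31.98 + 21.34 = -10.64
EV(B) = 0.55 × 110 + 0.15 × (-9) + 0.1 × 76 + 0.2 × (-24) = 60.5 − 1.35 + 7.6 − 4.8 = 61.95
Overall = 0.65 × (-10.64) + 0.35 × 61.95 = -6.916 + 21.6825 = 14.7665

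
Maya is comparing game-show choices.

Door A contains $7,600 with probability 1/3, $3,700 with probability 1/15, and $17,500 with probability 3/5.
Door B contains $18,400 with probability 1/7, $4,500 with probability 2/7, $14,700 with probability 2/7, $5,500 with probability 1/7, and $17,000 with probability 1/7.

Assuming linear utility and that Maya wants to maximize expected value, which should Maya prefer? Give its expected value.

Door A ($13,280)

Door A = 1/3 × 7600 + 1/15 × 3700 + 3/5 × 17500 = 2533.3333 + 246.6667 + 10500 = 13280
Door B = 1/7 × 18400 + 2/7 × 4500 + 2/7 × 14700 + 1/7 × 5500 + 1/7 × 17000 = 2628.5714 + 1285.7143 + 4200 + 785.7143 + 2428.5714 = 11328.5714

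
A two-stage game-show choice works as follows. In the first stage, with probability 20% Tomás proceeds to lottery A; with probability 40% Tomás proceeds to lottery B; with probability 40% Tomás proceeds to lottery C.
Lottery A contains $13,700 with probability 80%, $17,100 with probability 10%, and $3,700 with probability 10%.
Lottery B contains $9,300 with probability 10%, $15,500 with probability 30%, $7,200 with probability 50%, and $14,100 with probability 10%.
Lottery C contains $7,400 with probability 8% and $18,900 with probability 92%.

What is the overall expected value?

EV(A) = 0.8 × 13700 + 0.1 × 17100 + 0.1 × 3700 = 10960 + 1710 + 370 = 13040
EV(B) = 0.1 × 9300 + 0.3 × 15500 + 0.5 × 7200 + 0.1 × 14100 = 930 + 4650 + 3600 + 1410 = 10590
EV(C) = 0.08 × 7400 + 0.92 × 18900 = 592 + 17388 = 17980
Overall = 0.2 × 13040 + 0.4 × 10590 + 0.4 × 17980 = 2608 + 4236 + 7192 = 14036

$14,036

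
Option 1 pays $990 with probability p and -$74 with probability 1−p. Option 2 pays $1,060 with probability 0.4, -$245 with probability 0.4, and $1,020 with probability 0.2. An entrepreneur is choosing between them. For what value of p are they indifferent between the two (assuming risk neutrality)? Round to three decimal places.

p = 0.568

EV(Option 2) = 0.4 × 1060 + 0.4 × (-245) + 0.2 × 1020 = 424 − 98 + 204 = 530
p·990 + (1−p)·(-74) = 530
1064p − 74 = 530
p = (530 + 74) / 1064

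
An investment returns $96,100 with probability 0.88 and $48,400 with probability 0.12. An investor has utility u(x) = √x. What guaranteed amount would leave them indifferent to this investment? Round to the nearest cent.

$89,520.64

E[u] = 0.88·√96100 + 0.12·√48400 = 0.88·310 + 0.12·220 = 299.2
CE = (299.2)² = 89520.64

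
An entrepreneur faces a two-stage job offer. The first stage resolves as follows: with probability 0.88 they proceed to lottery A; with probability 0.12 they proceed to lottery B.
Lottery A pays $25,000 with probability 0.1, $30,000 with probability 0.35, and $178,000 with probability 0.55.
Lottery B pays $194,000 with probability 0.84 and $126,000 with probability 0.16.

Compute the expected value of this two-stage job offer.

EV(A) = 0.1 × 25000 + 0.35 × 30000 + 0.55 × 178000 = 2500 + 10500 + 97900 = 110900
EV(B) = 0.84 × 194000 + 0.16 × 126000 = 162960 + 20160 = 183120
Overall = 0.88 × 110900 + 0.12 × 183120 = 97592 + 21974.4 = 119566.4

$119,566.40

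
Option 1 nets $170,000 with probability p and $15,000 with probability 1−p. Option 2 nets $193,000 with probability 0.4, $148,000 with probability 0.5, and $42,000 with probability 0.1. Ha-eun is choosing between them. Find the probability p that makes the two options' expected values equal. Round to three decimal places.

EV(Option 2) = 0.4 × 193000 + 0.5 × 148000 + 0.1 × 42000 = 77200 + 74000 + 4200 = 155400
p·170000 + (1−p)·15000 = 155400
155000p + 15000 = 155400
p = (155400 − 15000) / 155000

p = 0.906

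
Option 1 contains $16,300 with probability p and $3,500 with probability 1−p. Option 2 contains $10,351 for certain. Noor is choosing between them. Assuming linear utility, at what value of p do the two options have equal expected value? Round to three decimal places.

p = 0.535

p·16300 + (1−p)·3500 = 10351
12800p + 3500 = 10351
p = (10351 − 3500) / 12800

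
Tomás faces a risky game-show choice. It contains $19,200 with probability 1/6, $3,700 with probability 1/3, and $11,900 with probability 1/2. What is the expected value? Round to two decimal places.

$10,383.33

EV = 1/6 × 19200 + 1/3 × 3700 + 1/2 × 11900 = 3200 + 1233.3333 + 5950 = 10383.3333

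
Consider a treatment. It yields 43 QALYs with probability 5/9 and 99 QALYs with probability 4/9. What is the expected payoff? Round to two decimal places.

EV = 5/9 × 43 + 4/9 × 99 = 23.8889 + 44 = 67.8889

67.89 QALYs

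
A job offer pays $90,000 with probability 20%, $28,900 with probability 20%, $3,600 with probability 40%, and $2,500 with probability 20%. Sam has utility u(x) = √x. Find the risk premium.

E[u] = 0.2·√90000 + 0.2·√28900 + 0.4·√3600 + 0.2·√2500 = 0.2·300 + 0.2·170 + 0.4·60 + 0.2·50 = 128
CE = (128)² = 16384
Risk premium = EV − CE = 25720 − 16384 = 9336

$9,336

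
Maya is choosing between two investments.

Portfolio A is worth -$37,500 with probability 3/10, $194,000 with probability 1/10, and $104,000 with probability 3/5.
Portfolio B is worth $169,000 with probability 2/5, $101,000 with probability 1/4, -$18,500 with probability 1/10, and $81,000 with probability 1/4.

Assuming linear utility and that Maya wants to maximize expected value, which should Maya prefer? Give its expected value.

Portfolio A = 3/10 × (-37500) + 1/10 × 194000 + 3/5 × 104000 = -11250 + 19400 + 62400 = 70550
Portfolio B = 2/5 × 169000 + 1/4 × 101000 + 1/10 × (-18500) + 1/4 × 81000 = 67600 + 25250 − 1850 + 20250 = 111250

Portfolio B ($111,250)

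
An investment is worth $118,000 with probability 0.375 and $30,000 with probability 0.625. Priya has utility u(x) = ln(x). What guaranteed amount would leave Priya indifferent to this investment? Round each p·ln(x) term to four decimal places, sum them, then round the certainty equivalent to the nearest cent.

E[u] = 0.375·ln(118000) + 0.625·ln(30000) = 4.3794 + 6.4431 = 10.8225
CE = e^10.8225 ≈ 50136.27

$50,136.27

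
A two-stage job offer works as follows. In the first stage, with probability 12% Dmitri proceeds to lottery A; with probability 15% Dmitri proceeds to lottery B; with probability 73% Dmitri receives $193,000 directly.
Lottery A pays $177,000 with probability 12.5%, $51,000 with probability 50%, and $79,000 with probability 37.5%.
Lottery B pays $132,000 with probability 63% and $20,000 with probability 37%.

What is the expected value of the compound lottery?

EV(A) = 0.125 × 177000 + 0.5 × 51000 + 0.375 × 79000 = 22125 + 25500 + 29625 = 77250
EV(B) = 0.63 × 132000 + 0.37 × 20000 = 83160 + 7400 = 90560
Branch C: 193000 (certain)
Overall = 0.12 × 77250 + 0.15 × 90560 + 0.73 × 193000 = 9270 + 13584 + 140890 = 163744

$163,744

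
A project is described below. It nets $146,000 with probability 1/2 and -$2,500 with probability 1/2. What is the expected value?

$71,750

EV = 1/2 × 146000 + 1/2 × (-2500) = 73000 − 1250 = 71750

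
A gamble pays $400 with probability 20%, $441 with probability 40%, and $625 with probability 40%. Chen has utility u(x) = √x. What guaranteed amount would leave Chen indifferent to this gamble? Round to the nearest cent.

E[u] = 0.2·√400 + 0.4·√441 + 0.4·√625 = 0.2·20 + 0.4·21 + 0.4·25 = 22.4
CE = (22.4)² = 501.76

$501.76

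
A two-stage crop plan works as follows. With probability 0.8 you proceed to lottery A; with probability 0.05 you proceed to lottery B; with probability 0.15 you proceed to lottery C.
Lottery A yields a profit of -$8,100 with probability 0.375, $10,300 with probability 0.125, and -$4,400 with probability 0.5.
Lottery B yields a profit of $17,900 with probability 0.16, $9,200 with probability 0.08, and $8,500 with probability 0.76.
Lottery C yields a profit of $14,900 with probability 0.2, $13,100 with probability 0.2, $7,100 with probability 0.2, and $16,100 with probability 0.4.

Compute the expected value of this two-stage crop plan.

-$638

EV(A) = 0.375 × (-8100) + 0.125 × 10300 + 0.5 × (-4400) = -3037.5 + 1287.5 − 2200 = -3950
EV(B) = 0.16 × 17900 + 0.08 × 9200 + 0.76 × 8500 = 2864 + 736 + 6460 = 10060
EV(C) = 0.2 × 14900 + 0.2 × 13100 + 0.2 × 7100 + 0.4 × 16100 = 2980 + 2620 + 1420 + 6440 = 13460
Overall = 0.8 × (-3950) + 0.05 × 10060 + 0.15 × 13460 = -3160 + 503 + 2019 = -638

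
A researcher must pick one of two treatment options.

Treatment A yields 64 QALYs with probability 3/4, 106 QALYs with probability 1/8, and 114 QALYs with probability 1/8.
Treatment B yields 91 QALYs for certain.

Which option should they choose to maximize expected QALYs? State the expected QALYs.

Treatment B (91 QALYs)

Treatment A = 3/4 × 64 + 1/8 × 106 + 1/8 × 114 = 48 + 13.25 + 14.25 = 75.5
Treatment B: 91 (certain)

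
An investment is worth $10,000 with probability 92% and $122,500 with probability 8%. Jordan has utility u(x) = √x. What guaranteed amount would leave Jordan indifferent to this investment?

E[u] = 0.92·√10000 + 0.08·√122500 = 0.92·100 + 0.08·350 = 120
CE = (120)² = 14400

$14,400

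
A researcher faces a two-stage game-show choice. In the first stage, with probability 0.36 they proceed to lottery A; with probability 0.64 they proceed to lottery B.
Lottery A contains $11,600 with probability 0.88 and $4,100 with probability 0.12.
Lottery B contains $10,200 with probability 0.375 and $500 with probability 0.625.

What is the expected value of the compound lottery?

EV(A) = 0.88 × 11600 + 0.12 × 4100 = 10208 + 492 = 10700
EV(B) = 0.375 × 10200 + 0.625 × 500 = 3825 + 312.5 = 4137.5
Overall = 0.36 × 10700 + 0.64 × 4137.5 = 3852 + 2648 = 6500

$6,500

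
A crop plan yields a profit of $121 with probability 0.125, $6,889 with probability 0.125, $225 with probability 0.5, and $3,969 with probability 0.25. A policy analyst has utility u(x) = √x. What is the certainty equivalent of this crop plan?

$1,225

E[u] = 0.125·√121 + 0.125·√6889 + 0.5·√225 + 0.25·√3969 = 0.125·11 + 0.125·83 + 0.5·15 + 0.25·63 = 35
CE = (35)² = 1225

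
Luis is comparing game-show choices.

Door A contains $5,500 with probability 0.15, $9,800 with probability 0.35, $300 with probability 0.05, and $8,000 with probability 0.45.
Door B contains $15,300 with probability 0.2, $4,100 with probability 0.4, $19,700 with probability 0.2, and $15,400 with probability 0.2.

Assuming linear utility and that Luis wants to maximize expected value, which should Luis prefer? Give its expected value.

Door A = 0.15 × 5500 + 0.35 × 9800 + 0.05 × 300 + 0.45 × 8000 = 825 + 3430 + 15 + 3600 = 7870
Door B = 0.2 × 15300 + 0.4 × 4100 + 0.2 × 19700 + 0.2 × 15400 = 3060 + 1640 + 3940 + 3080 = 11720

Door B ($11,720)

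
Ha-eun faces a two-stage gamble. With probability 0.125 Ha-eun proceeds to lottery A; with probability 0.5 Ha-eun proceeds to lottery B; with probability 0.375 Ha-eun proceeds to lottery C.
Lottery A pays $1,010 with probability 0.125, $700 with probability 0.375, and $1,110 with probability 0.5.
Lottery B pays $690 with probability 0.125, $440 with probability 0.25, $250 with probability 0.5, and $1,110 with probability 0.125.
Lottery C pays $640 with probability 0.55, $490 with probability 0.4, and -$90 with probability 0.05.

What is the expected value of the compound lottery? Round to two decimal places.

EV(A) = 0.125 × 1010 + 0.375 × 700 + 0.5 × 1110 = 126.25 + 262.5 + 555 = 943.75
EV(B) = 0.125 × 690 + 0.25 × 440 + 0.5 × 250 + 0.125 × 1110 = 86.25 + 110 + 125 + 138.75 = 460
EV(C) = 0.55 × 640 + 0.4 × 490 + 0.05 × (-90) = 352 + 196 − 4.5 = 543.5
Overall = 0.125 × 943.75 + 0.5 × 460 + 0.375 × 543.5 = 117.96875 + 230 + 203.8125 = 551.78125

$551.78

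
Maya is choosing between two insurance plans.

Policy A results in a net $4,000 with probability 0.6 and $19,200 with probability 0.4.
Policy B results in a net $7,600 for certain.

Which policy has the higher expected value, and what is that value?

Policy A = 0.6 × 4000 + 0.4 × 19200 = 2400 + 7680 = 10080
Policy B: 7600 (certain)

Policy A ($10,080)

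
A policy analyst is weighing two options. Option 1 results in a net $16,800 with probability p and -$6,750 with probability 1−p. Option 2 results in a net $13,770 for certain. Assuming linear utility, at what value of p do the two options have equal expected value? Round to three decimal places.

p = 0.871

p·16800 + (1−p)·(-6750) = 13770
23550p − 6750 = 13770
p = (13770 + 6750) / 23550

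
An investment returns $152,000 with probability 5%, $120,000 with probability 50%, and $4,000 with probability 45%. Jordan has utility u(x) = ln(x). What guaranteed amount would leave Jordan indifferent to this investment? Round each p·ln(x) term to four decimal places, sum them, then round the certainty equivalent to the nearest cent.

E[u] = 0.05·ln(152000) + 0.5·ln(120000) + 0.45·ln(4000) = 0.5966 + 5.8476 + 3.7323 = 10.1765
CE = e^10.1765 ≈ 26278.33

$26,278.33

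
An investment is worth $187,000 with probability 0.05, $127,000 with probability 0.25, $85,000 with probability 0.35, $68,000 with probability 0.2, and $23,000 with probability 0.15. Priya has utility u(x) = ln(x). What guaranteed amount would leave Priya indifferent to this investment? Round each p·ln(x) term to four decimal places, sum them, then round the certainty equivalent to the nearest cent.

$76,841.49

E[u] = 0.05·ln(187000) + 0.25·ln(127000) + 0.35·ln(85000) + 0.2·ln(68000) + 0.15·ln(23000) = 0.6069 + 2.9380 + 3.9726 + 2.2255 + 1.5065 = 11.2495
CE = e^11.2495 ≈ 76841.49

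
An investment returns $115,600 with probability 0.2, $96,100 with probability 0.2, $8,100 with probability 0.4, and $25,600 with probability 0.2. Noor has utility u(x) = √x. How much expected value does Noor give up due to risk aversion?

E[u] = 0.2·√115600 + 0.2·√96100 + 0.4·√8100 + 0.2·√25600 = 0.2·340 + 0.2·310 + 0.4·90 + 0.2·160 = 198
CE = (198)² = 39204
Risk premium = EV − CE = 50700 − 39204 = 11496

$11,496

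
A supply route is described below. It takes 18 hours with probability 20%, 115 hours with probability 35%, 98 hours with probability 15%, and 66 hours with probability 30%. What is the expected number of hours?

78.35 hours

EV = 0.2 × 18 + 0.35 × 115 + 0.15 × 98 + 0.3 × 66 = 3.6 + 40.25 + 14.7 + 19.8 = 78.35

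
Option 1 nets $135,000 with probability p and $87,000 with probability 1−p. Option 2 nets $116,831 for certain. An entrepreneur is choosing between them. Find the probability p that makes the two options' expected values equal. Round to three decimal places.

p·135000 + (1−p)·87000 = 116831
48000p + 87000 = 116831
p = (116831 − 87000) / 48000

p = 0.621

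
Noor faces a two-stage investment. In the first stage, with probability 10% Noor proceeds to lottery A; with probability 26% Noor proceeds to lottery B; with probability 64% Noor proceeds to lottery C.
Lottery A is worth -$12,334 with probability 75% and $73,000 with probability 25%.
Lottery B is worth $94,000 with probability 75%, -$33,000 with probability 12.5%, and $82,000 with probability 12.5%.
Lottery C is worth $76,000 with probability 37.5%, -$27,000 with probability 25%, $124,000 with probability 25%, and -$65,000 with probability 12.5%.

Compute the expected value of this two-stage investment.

$49,382.45

EV(A) = 0.75 × (-12334) + 0.25 × 73000 = -9250.5 + 18250 = 8999.5
EV(B) = 0.75 × 94000 + 0.125 × (-33000) + 0.125 × 82000 = 70500 − 4125 + 10250 = 76625
EV(C) = 0.375 × 76000 + 0.25 × (-27000) + 0.25 × 124000 + 0.125 × (-65000) = 28500 − 6750 + 31000 − 8125 = 44625
Overall = 0.1 × 8999.5 + 0.26 × 76625 + 0.64 × 44625 = 899.95 + 19922.5 + 28560 = 49382.45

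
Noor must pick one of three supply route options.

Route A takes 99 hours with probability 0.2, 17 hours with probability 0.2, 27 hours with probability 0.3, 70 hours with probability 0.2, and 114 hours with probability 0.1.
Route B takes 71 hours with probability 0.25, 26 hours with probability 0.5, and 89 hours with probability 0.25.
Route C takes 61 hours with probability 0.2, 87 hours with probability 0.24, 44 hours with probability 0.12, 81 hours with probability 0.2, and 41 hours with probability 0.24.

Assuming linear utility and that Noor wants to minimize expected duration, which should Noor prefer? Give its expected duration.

Route B (53 hours)

Route A = 0.2 × 99 + 0.2 × 17 + 0.3 × 27 + 0.2 × 70 + 0.1 × 114 = 19.8 + 3.4 + 8.1 + 14 + 11.4 = 56.7
Route B = 0.25 × 71 + 0.5 × 26 + 0.25 × 89 = 17.75 + 13 + 22.25 = 53
Route C = 0.2 × 61 + 0.24 × 87 + 0.12 × 44 + 0.2 × 81 + 0.24 × 41 = 12.2 + 20.88 + 5.28 + 16.2 + 9.84 = 64.4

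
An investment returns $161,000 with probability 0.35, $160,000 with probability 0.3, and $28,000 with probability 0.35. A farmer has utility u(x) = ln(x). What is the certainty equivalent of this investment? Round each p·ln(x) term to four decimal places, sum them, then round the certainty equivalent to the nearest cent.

E[u] = 0.35·ln(161000) + 0.3·ln(160000) + 0.35·ln(28000) = 4.1962 + 3.5949 + 3.5840 = 11.3751
CE = e^11.3751 ≈ 87125.07

$87,125.07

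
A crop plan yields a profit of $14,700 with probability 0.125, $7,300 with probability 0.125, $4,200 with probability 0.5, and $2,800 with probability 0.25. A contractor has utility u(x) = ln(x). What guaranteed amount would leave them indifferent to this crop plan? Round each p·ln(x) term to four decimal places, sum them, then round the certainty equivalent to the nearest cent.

$4,756.18

E[u] = 0.125·ln(14700) + 0.125·ln(7300) + 0.5·ln(4200) + 0.25·ln(2800) = 1.1995 + 1.1120 + 4.1714 + 1.9843 = 8.4672
CE = e^8.4672 ≈ 4756.18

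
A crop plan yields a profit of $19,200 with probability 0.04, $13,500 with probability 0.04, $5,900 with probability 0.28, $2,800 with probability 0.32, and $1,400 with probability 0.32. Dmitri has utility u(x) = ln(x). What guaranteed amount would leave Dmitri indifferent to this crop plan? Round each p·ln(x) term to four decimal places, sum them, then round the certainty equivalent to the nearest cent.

$3,178.93

E[u] = 0.04·ln(19200) + 0.04·ln(13500) + 0.28·ln(5900) + 0.32·ln(2800) + 0.32·ln(1400) = 0.3945 + 0.3804 + 2.4312 + 2.5400 + 2.3182 = 8.0643
CE = e^8.0643 ≈ 3178.93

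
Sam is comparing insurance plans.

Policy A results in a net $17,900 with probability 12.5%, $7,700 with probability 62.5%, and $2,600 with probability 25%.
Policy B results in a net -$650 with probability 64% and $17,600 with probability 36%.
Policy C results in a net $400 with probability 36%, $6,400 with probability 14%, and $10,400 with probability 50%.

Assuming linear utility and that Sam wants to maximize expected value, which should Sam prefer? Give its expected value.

Policy A ($7,700)

Policy A = 0.125 × 17900 + 0.625 × 7700 + 0.25 × 2600 = 2237.5 + 4812.5 + 650 = 7700
Policy B = 0.64 × (-650) + 0.36 × 17600 = -416 + 6336 = 5920
Policy C = 0.36 × 400 + 0.14 × 6400 + 0.5 × 10400 = 144 + 896 + 5200 = 6240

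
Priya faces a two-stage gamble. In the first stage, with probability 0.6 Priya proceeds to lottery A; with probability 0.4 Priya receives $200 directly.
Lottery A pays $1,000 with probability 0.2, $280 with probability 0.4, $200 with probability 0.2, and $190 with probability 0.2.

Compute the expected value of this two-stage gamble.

EV(A) = 0.2 × 1000 + 0.4 × 280 + 0.2 × 200 + 0.2 × 190 = 200 + 112 + 40 + 38 = 390
Branch B: 200 (certain)
Overall = 0.6 × 390 + 0.4 × 200 = 234 + 80 = 314

$314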